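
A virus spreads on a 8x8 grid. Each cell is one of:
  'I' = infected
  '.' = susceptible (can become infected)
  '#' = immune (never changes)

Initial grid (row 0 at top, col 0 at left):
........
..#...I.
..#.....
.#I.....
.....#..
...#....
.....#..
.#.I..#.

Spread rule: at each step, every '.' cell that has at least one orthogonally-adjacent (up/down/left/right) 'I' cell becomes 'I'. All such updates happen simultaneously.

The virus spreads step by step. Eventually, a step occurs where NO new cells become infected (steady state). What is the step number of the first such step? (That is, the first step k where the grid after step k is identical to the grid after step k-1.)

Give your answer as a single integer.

Answer: 8

Derivation:
Step 0 (initial): 3 infected
Step 1: +9 new -> 12 infected
Step 2: +14 new -> 26 infected
Step 3: +11 new -> 37 infected
Step 4: +7 new -> 44 infected
Step 5: +5 new -> 49 infected
Step 6: +4 new -> 53 infected
Step 7: +3 new -> 56 infected
Step 8: +0 new -> 56 infected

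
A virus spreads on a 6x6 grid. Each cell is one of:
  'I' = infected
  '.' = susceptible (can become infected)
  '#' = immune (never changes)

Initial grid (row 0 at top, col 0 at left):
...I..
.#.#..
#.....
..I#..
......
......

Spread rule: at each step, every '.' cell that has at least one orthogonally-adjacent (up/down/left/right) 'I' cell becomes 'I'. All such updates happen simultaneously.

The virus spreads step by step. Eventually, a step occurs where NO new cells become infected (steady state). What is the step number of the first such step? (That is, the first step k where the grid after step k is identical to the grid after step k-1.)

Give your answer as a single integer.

Answer: 6

Derivation:
Step 0 (initial): 2 infected
Step 1: +5 new -> 7 infected
Step 2: +10 new -> 17 infected
Step 3: +7 new -> 24 infected
Step 4: +6 new -> 30 infected
Step 5: +2 new -> 32 infected
Step 6: +0 new -> 32 infected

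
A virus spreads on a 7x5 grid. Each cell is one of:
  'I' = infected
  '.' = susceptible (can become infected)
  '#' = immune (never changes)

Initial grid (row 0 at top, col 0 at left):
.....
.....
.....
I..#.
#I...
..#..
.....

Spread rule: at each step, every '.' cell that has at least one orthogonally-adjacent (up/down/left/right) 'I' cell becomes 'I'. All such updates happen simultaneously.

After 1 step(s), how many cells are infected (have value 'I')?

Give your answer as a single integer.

Answer: 6

Derivation:
Step 0 (initial): 2 infected
Step 1: +4 new -> 6 infected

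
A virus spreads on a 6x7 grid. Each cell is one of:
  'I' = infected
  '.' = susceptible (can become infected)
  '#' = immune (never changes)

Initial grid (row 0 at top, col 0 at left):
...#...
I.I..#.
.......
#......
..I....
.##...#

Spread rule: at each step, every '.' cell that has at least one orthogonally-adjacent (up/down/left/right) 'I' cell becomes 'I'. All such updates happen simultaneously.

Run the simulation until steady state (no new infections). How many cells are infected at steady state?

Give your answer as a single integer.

Answer: 36

Derivation:
Step 0 (initial): 3 infected
Step 1: +9 new -> 12 infected
Step 2: +9 new -> 21 infected
Step 3: +6 new -> 27 infected
Step 4: +5 new -> 32 infected
Step 5: +3 new -> 35 infected
Step 6: +1 new -> 36 infected
Step 7: +0 new -> 36 infected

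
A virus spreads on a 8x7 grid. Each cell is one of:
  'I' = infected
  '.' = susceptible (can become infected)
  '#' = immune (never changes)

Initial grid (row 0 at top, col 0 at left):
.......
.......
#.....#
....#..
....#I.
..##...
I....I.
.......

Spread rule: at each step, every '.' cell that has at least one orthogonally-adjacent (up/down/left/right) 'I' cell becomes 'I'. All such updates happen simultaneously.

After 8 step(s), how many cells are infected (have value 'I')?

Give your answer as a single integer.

Answer: 50

Derivation:
Step 0 (initial): 3 infected
Step 1: +9 new -> 12 infected
Step 2: +11 new -> 23 infected
Step 3: +6 new -> 29 infected
Step 4: +6 new -> 35 infected
Step 5: +8 new -> 43 infected
Step 6: +3 new -> 46 infected
Step 7: +3 new -> 49 infected
Step 8: +1 new -> 50 infected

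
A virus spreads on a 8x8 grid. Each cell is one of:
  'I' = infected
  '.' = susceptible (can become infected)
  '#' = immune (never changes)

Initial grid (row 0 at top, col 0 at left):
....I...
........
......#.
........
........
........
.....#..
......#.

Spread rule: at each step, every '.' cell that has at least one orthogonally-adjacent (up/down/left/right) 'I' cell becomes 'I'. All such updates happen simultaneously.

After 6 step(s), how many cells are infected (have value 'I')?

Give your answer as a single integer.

Step 0 (initial): 1 infected
Step 1: +3 new -> 4 infected
Step 2: +5 new -> 9 infected
Step 3: +7 new -> 16 infected
Step 4: +7 new -> 23 infected
Step 5: +8 new -> 31 infected
Step 6: +8 new -> 39 infected

Answer: 39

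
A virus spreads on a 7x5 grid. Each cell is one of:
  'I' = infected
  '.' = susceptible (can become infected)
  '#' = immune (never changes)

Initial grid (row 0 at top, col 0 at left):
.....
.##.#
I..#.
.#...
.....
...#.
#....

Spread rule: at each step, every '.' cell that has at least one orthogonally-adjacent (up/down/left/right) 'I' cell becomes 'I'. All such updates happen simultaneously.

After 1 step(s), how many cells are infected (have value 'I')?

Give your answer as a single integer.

Answer: 4

Derivation:
Step 0 (initial): 1 infected
Step 1: +3 new -> 4 infected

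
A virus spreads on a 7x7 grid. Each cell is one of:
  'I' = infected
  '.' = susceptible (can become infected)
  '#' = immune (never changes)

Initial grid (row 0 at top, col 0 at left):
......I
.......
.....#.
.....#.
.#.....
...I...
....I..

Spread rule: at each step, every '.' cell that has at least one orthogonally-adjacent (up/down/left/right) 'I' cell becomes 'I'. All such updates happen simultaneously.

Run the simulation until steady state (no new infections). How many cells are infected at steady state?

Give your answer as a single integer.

Step 0 (initial): 3 infected
Step 1: +7 new -> 10 infected
Step 2: +10 new -> 20 infected
Step 3: +10 new -> 30 infected
Step 4: +8 new -> 38 infected
Step 5: +4 new -> 42 infected
Step 6: +3 new -> 45 infected
Step 7: +1 new -> 46 infected
Step 8: +0 new -> 46 infected

Answer: 46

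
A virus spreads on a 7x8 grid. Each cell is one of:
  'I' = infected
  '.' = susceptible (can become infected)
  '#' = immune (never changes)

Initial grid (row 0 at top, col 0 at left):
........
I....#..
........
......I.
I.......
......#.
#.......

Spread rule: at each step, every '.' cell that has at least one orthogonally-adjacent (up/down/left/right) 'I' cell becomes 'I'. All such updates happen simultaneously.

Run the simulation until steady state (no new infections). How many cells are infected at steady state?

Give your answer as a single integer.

Step 0 (initial): 3 infected
Step 1: +10 new -> 13 infected
Step 2: +12 new -> 25 infected
Step 3: +14 new -> 39 infected
Step 4: +10 new -> 49 infected
Step 5: +4 new -> 53 infected
Step 6: +0 new -> 53 infected

Answer: 53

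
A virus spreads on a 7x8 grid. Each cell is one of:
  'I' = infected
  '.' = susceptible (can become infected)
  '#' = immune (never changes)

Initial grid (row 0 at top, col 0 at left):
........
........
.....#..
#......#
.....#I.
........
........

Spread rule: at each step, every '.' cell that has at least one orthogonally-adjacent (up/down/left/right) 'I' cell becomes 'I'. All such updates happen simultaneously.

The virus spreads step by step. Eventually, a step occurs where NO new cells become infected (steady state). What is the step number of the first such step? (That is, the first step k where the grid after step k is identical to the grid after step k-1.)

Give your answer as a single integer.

Answer: 11

Derivation:
Step 0 (initial): 1 infected
Step 1: +3 new -> 4 infected
Step 2: +5 new -> 9 infected
Step 3: +6 new -> 15 infected
Step 4: +8 new -> 23 infected
Step 5: +8 new -> 31 infected
Step 6: +7 new -> 38 infected
Step 7: +6 new -> 44 infected
Step 8: +5 new -> 49 infected
Step 9: +2 new -> 51 infected
Step 10: +1 new -> 52 infected
Step 11: +0 new -> 52 infected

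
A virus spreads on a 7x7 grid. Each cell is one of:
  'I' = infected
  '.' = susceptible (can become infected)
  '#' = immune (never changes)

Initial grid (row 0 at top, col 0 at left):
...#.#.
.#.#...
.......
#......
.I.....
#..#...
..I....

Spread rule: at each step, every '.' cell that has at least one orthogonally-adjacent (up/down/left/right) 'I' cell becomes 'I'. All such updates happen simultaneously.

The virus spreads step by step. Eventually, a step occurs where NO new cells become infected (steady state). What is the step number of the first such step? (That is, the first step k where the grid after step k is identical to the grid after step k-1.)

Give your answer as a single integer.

Step 0 (initial): 2 infected
Step 1: +7 new -> 9 infected
Step 2: +5 new -> 14 infected
Step 3: +6 new -> 20 infected
Step 4: +7 new -> 27 infected
Step 5: +6 new -> 33 infected
Step 6: +4 new -> 37 infected
Step 7: +3 new -> 40 infected
Step 8: +1 new -> 41 infected
Step 9: +1 new -> 42 infected
Step 10: +0 new -> 42 infected

Answer: 10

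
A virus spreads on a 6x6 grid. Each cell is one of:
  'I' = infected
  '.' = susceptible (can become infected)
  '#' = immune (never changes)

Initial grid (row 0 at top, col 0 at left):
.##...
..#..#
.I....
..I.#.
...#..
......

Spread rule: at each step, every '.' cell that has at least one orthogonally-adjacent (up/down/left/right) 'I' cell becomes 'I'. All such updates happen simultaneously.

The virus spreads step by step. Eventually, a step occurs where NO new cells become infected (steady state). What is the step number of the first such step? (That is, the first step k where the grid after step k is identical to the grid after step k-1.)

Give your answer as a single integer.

Step 0 (initial): 2 infected
Step 1: +6 new -> 8 infected
Step 2: +5 new -> 13 infected
Step 3: +6 new -> 19 infected
Step 4: +5 new -> 24 infected
Step 5: +4 new -> 28 infected
Step 6: +2 new -> 30 infected
Step 7: +0 new -> 30 infected

Answer: 7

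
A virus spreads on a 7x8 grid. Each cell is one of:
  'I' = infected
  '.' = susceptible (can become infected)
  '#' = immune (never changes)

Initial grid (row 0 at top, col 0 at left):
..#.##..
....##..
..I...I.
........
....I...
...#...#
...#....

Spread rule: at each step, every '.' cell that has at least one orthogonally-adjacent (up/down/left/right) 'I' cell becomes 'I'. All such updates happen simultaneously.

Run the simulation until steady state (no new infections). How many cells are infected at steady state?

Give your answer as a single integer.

Step 0 (initial): 3 infected
Step 1: +12 new -> 15 infected
Step 2: +14 new -> 29 infected
Step 3: +10 new -> 39 infected
Step 4: +5 new -> 44 infected
Step 5: +3 new -> 47 infected
Step 6: +1 new -> 48 infected
Step 7: +0 new -> 48 infected

Answer: 48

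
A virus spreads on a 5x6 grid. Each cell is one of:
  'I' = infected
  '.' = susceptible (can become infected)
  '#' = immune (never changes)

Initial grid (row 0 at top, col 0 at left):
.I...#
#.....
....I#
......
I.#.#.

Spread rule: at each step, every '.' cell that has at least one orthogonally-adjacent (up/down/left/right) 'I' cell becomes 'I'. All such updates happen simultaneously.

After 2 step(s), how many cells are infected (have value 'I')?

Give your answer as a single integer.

Answer: 22

Derivation:
Step 0 (initial): 3 infected
Step 1: +8 new -> 11 infected
Step 2: +11 new -> 22 infected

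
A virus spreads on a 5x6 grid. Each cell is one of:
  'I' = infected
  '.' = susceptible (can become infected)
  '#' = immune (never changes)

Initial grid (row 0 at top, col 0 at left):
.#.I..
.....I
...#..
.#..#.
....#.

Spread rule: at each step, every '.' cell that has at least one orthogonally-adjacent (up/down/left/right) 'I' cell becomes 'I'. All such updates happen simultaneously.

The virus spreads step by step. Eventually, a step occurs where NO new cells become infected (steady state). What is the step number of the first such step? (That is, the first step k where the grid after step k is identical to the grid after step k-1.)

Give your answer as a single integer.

Answer: 8

Derivation:
Step 0 (initial): 2 infected
Step 1: +6 new -> 8 infected
Step 2: +3 new -> 11 infected
Step 3: +3 new -> 14 infected
Step 4: +3 new -> 17 infected
Step 5: +4 new -> 21 infected
Step 6: +3 new -> 24 infected
Step 7: +1 new -> 25 infected
Step 8: +0 new -> 25 infected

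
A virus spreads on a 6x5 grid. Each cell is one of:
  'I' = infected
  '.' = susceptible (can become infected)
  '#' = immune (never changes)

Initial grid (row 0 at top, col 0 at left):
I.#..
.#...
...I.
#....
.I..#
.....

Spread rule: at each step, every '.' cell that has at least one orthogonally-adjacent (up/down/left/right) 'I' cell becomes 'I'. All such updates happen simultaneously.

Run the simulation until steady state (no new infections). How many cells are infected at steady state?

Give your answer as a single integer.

Step 0 (initial): 3 infected
Step 1: +10 new -> 13 infected
Step 2: +10 new -> 23 infected
Step 3: +2 new -> 25 infected
Step 4: +1 new -> 26 infected
Step 5: +0 new -> 26 infected

Answer: 26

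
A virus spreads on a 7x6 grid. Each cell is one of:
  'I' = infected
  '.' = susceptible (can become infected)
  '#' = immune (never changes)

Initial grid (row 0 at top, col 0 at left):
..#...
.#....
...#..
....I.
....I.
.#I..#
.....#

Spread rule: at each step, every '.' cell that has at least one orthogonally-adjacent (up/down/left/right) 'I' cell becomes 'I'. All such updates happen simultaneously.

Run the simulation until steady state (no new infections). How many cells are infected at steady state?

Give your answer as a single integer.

Answer: 36

Derivation:
Step 0 (initial): 3 infected
Step 1: +9 new -> 12 infected
Step 2: +7 new -> 19 infected
Step 3: +7 new -> 26 infected
Step 4: +6 new -> 32 infected
Step 5: +1 new -> 33 infected
Step 6: +1 new -> 34 infected
Step 7: +1 new -> 35 infected
Step 8: +1 new -> 36 infected
Step 9: +0 new -> 36 infected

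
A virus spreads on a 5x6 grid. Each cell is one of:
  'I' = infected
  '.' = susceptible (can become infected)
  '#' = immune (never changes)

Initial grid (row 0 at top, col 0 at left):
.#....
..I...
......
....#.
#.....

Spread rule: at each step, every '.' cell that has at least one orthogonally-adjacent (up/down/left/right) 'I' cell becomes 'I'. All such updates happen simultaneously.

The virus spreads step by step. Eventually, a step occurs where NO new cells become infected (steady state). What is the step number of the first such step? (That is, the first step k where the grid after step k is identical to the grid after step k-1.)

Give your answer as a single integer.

Step 0 (initial): 1 infected
Step 1: +4 new -> 5 infected
Step 2: +6 new -> 11 infected
Step 3: +8 new -> 19 infected
Step 4: +5 new -> 24 infected
Step 5: +2 new -> 26 infected
Step 6: +1 new -> 27 infected
Step 7: +0 new -> 27 infected

Answer: 7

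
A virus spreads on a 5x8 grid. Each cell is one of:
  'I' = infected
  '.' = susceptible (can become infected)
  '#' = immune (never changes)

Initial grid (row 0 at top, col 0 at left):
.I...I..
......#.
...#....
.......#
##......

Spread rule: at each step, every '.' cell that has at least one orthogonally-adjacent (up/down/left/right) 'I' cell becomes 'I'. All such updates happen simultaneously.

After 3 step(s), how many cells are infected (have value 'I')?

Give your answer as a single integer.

Step 0 (initial): 2 infected
Step 1: +6 new -> 8 infected
Step 2: +7 new -> 15 infected
Step 3: +8 new -> 23 infected

Answer: 23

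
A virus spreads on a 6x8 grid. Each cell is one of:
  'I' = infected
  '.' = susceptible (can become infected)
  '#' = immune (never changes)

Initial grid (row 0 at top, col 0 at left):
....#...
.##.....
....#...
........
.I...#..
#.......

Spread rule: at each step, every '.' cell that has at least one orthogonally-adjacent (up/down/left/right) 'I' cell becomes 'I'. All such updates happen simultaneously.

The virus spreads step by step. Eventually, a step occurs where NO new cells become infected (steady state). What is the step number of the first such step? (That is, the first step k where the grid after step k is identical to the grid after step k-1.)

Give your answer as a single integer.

Step 0 (initial): 1 infected
Step 1: +4 new -> 5 infected
Step 2: +5 new -> 10 infected
Step 3: +5 new -> 15 infected
Step 4: +4 new -> 19 infected
Step 5: +4 new -> 23 infected
Step 6: +6 new -> 29 infected
Step 7: +6 new -> 35 infected
Step 8: +4 new -> 39 infected
Step 9: +2 new -> 41 infected
Step 10: +1 new -> 42 infected
Step 11: +0 new -> 42 infected

Answer: 11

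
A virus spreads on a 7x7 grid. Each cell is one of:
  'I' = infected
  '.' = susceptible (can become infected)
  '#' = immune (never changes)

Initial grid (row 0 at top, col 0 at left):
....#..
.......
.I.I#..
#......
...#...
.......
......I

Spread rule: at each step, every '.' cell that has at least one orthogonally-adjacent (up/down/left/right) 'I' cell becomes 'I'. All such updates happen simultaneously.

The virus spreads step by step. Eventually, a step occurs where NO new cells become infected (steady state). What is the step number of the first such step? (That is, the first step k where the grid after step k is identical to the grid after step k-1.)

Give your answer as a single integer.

Step 0 (initial): 3 infected
Step 1: +8 new -> 11 infected
Step 2: +11 new -> 22 infected
Step 3: +12 new -> 34 infected
Step 4: +9 new -> 43 infected
Step 5: +2 new -> 45 infected
Step 6: +0 new -> 45 infected

Answer: 6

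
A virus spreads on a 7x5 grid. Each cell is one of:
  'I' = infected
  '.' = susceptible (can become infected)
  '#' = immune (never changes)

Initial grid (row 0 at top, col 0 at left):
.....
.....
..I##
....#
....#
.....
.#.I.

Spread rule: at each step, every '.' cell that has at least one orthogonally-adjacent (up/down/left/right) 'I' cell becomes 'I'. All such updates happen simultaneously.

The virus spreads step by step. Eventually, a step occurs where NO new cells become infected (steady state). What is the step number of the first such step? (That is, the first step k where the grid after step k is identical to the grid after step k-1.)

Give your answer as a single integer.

Step 0 (initial): 2 infected
Step 1: +6 new -> 8 infected
Step 2: +10 new -> 18 infected
Step 3: +7 new -> 25 infected
Step 4: +4 new -> 29 infected
Step 5: +1 new -> 30 infected
Step 6: +0 new -> 30 infected

Answer: 6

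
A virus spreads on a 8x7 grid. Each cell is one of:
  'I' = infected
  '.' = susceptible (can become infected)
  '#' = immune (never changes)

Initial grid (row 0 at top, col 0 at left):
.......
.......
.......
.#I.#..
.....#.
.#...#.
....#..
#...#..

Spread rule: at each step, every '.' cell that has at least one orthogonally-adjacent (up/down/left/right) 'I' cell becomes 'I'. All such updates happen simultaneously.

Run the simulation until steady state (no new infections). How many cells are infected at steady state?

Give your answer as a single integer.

Step 0 (initial): 1 infected
Step 1: +3 new -> 4 infected
Step 2: +6 new -> 10 infected
Step 3: +9 new -> 19 infected
Step 4: +11 new -> 30 infected
Step 5: +8 new -> 38 infected
Step 6: +3 new -> 41 infected
Step 7: +2 new -> 43 infected
Step 8: +1 new -> 44 infected
Step 9: +1 new -> 45 infected
Step 10: +2 new -> 47 infected
Step 11: +1 new -> 48 infected
Step 12: +0 new -> 48 infected

Answer: 48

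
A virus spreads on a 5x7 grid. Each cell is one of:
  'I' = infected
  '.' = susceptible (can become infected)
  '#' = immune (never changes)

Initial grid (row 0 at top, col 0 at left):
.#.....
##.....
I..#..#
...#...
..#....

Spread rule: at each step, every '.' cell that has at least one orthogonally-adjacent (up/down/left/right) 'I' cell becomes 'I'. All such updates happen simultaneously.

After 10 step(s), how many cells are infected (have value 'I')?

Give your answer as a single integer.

Answer: 27

Derivation:
Step 0 (initial): 1 infected
Step 1: +2 new -> 3 infected
Step 2: +3 new -> 6 infected
Step 3: +3 new -> 9 infected
Step 4: +2 new -> 11 infected
Step 5: +2 new -> 13 infected
Step 6: +3 new -> 16 infected
Step 7: +4 new -> 20 infected
Step 8: +3 new -> 23 infected
Step 9: +3 new -> 26 infected
Step 10: +1 new -> 27 infected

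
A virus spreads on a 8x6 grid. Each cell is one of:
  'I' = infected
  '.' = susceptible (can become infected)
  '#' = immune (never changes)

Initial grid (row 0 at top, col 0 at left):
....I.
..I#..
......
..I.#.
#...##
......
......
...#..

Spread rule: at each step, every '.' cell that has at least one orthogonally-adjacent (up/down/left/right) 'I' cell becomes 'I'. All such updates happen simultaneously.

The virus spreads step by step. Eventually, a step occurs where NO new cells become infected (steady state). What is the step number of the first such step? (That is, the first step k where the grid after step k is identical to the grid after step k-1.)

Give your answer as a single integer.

Answer: 8

Derivation:
Step 0 (initial): 3 infected
Step 1: +9 new -> 12 infected
Step 2: +10 new -> 22 infected
Step 3: +6 new -> 28 infected
Step 4: +6 new -> 34 infected
Step 5: +4 new -> 38 infected
Step 6: +3 new -> 41 infected
Step 7: +1 new -> 42 infected
Step 8: +0 new -> 42 infected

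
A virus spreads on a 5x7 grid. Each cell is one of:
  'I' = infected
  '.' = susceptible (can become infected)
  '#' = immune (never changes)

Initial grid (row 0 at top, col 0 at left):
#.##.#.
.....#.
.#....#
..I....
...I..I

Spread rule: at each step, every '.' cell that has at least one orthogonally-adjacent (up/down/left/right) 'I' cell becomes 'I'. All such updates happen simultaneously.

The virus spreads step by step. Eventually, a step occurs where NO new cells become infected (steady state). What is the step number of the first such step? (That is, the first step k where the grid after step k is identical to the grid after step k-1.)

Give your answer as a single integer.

Answer: 6

Derivation:
Step 0 (initial): 3 infected
Step 1: +7 new -> 10 infected
Step 2: +6 new -> 16 infected
Step 3: +6 new -> 22 infected
Step 4: +3 new -> 25 infected
Step 5: +1 new -> 26 infected
Step 6: +0 new -> 26 infected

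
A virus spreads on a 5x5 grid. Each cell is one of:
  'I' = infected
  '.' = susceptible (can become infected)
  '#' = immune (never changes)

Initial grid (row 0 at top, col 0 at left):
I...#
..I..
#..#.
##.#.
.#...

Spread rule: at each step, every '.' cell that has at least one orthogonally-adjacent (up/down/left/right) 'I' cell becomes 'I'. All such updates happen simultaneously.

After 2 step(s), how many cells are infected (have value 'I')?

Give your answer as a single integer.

Answer: 12

Derivation:
Step 0 (initial): 2 infected
Step 1: +6 new -> 8 infected
Step 2: +4 new -> 12 infected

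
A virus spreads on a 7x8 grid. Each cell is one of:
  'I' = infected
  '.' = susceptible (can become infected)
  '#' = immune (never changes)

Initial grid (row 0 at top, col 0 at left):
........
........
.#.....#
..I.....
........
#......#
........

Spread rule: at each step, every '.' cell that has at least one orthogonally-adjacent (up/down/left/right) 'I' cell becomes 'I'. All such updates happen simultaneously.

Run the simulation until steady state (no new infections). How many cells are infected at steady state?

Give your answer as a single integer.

Answer: 52

Derivation:
Step 0 (initial): 1 infected
Step 1: +4 new -> 5 infected
Step 2: +7 new -> 12 infected
Step 3: +11 new -> 23 infected
Step 4: +10 new -> 33 infected
Step 5: +9 new -> 42 infected
Step 6: +5 new -> 47 infected
Step 7: +3 new -> 50 infected
Step 8: +2 new -> 52 infected
Step 9: +0 new -> 52 infected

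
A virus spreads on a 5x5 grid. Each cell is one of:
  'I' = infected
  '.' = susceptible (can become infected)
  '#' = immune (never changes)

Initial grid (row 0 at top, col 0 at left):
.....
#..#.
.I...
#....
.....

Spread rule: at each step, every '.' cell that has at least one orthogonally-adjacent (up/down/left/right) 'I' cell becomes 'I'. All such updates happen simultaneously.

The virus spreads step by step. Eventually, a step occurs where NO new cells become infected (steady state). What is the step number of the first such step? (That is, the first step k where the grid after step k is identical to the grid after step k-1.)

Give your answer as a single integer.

Answer: 6

Derivation:
Step 0 (initial): 1 infected
Step 1: +4 new -> 5 infected
Step 2: +5 new -> 10 infected
Step 3: +6 new -> 16 infected
Step 4: +4 new -> 20 infected
Step 5: +2 new -> 22 infected
Step 6: +0 new -> 22 infected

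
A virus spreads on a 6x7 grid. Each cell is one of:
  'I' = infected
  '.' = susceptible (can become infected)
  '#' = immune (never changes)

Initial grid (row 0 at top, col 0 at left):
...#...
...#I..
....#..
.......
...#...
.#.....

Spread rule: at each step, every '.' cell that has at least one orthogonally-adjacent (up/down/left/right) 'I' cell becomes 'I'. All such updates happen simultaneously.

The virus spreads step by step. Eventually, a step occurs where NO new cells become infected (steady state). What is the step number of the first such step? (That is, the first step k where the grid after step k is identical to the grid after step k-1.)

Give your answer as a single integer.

Answer: 12

Derivation:
Step 0 (initial): 1 infected
Step 1: +2 new -> 3 infected
Step 2: +3 new -> 6 infected
Step 3: +3 new -> 9 infected
Step 4: +3 new -> 12 infected
Step 5: +4 new -> 16 infected
Step 6: +4 new -> 20 infected
Step 7: +4 new -> 24 infected
Step 8: +5 new -> 29 infected
Step 9: +4 new -> 33 infected
Step 10: +3 new -> 36 infected
Step 11: +1 new -> 37 infected
Step 12: +0 new -> 37 infected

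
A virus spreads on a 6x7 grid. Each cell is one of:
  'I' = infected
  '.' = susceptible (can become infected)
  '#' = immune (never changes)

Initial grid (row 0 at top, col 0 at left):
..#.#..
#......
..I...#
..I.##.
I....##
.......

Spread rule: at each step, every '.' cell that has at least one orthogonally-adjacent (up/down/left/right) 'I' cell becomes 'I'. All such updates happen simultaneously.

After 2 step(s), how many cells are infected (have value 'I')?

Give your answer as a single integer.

Answer: 19

Derivation:
Step 0 (initial): 3 infected
Step 1: +9 new -> 12 infected
Step 2: +7 new -> 19 infected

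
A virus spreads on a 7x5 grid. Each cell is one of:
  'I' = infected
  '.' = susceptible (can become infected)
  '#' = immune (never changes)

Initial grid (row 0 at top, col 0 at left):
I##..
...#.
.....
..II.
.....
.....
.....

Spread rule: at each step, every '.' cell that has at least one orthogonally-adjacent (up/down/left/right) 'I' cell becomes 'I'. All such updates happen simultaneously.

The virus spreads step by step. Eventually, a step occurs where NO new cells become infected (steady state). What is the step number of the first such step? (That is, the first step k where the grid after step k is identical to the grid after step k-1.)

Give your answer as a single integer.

Answer: 6

Derivation:
Step 0 (initial): 3 infected
Step 1: +7 new -> 10 infected
Step 2: +10 new -> 20 infected
Step 3: +6 new -> 26 infected
Step 4: +4 new -> 30 infected
Step 5: +2 new -> 32 infected
Step 6: +0 new -> 32 infected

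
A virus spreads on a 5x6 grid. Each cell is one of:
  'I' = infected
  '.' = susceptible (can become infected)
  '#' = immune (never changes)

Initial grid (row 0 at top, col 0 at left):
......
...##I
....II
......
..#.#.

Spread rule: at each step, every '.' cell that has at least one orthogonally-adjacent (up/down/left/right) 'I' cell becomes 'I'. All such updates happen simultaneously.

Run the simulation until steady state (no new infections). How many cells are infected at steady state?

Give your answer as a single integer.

Step 0 (initial): 3 infected
Step 1: +4 new -> 7 infected
Step 2: +4 new -> 11 infected
Step 3: +5 new -> 16 infected
Step 4: +4 new -> 20 infected
Step 5: +4 new -> 24 infected
Step 6: +2 new -> 26 infected
Step 7: +0 new -> 26 infected

Answer: 26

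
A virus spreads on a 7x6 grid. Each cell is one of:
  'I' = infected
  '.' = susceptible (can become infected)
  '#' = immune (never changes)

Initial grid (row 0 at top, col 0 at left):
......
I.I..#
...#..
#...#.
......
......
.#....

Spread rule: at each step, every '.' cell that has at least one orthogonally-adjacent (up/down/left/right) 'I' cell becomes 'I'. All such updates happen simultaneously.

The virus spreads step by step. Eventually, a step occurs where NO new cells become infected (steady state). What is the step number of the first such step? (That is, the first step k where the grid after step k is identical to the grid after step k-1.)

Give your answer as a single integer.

Answer: 9

Derivation:
Step 0 (initial): 2 infected
Step 1: +6 new -> 8 infected
Step 2: +5 new -> 13 infected
Step 3: +5 new -> 18 infected
Step 4: +5 new -> 23 infected
Step 5: +6 new -> 29 infected
Step 6: +4 new -> 33 infected
Step 7: +3 new -> 36 infected
Step 8: +1 new -> 37 infected
Step 9: +0 new -> 37 infected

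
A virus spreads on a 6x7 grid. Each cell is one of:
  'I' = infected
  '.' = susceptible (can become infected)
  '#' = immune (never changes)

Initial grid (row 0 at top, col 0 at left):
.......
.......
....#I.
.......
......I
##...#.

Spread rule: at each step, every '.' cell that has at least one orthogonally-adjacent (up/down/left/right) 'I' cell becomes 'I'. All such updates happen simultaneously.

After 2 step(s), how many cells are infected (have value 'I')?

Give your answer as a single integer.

Answer: 13

Derivation:
Step 0 (initial): 2 infected
Step 1: +6 new -> 8 infected
Step 2: +5 new -> 13 infected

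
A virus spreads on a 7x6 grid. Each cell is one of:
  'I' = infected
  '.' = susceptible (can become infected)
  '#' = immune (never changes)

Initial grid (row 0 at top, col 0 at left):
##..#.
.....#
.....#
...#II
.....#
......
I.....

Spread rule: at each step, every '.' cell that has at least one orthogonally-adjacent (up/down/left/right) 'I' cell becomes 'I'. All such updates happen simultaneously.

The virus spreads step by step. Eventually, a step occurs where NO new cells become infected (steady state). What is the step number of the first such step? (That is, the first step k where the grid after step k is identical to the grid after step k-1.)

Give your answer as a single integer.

Step 0 (initial): 3 infected
Step 1: +4 new -> 7 infected
Step 2: +7 new -> 14 infected
Step 3: +10 new -> 24 infected
Step 4: +7 new -> 31 infected
Step 5: +3 new -> 34 infected
Step 6: +0 new -> 34 infected

Answer: 6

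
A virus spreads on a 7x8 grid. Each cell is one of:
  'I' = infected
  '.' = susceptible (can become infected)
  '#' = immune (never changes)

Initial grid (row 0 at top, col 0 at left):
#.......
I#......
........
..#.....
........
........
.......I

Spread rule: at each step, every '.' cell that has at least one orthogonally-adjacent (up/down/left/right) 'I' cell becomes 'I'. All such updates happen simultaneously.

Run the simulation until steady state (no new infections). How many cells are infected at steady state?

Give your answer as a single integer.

Step 0 (initial): 2 infected
Step 1: +3 new -> 5 infected
Step 2: +5 new -> 10 infected
Step 3: +7 new -> 17 infected
Step 4: +9 new -> 26 infected
Step 5: +13 new -> 39 infected
Step 6: +10 new -> 49 infected
Step 7: +3 new -> 52 infected
Step 8: +1 new -> 53 infected
Step 9: +0 new -> 53 infected

Answer: 53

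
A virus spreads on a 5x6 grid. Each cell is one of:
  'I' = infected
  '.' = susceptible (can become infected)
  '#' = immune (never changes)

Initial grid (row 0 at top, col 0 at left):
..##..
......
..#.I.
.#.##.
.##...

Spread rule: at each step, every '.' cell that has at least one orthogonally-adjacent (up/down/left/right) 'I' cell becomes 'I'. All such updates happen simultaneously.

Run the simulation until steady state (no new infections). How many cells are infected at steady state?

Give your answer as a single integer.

Step 0 (initial): 1 infected
Step 1: +3 new -> 4 infected
Step 2: +4 new -> 8 infected
Step 3: +3 new -> 11 infected
Step 4: +2 new -> 13 infected
Step 5: +4 new -> 17 infected
Step 6: +2 new -> 19 infected
Step 7: +1 new -> 20 infected
Step 8: +1 new -> 21 infected
Step 9: +0 new -> 21 infected

Answer: 21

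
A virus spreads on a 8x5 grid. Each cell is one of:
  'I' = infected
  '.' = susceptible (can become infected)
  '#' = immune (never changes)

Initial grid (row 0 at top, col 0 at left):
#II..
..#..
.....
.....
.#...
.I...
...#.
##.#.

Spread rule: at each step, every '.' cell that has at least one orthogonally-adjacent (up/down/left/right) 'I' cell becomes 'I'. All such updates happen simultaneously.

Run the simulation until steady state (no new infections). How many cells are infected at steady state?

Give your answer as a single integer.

Step 0 (initial): 3 infected
Step 1: +5 new -> 8 infected
Step 2: +9 new -> 17 infected
Step 3: +10 new -> 27 infected
Step 4: +4 new -> 31 infected
Step 5: +2 new -> 33 infected
Step 6: +0 new -> 33 infected

Answer: 33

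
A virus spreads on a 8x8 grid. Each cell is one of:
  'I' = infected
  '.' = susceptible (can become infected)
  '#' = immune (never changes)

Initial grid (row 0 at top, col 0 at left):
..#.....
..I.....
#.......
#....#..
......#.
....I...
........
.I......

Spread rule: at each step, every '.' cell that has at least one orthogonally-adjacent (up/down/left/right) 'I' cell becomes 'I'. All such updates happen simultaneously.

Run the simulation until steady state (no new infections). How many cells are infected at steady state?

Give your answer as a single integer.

Step 0 (initial): 3 infected
Step 1: +10 new -> 13 infected
Step 2: +19 new -> 32 infected
Step 3: +12 new -> 44 infected
Step 4: +7 new -> 51 infected
Step 5: +5 new -> 56 infected
Step 6: +3 new -> 59 infected
Step 7: +0 new -> 59 infected

Answer: 59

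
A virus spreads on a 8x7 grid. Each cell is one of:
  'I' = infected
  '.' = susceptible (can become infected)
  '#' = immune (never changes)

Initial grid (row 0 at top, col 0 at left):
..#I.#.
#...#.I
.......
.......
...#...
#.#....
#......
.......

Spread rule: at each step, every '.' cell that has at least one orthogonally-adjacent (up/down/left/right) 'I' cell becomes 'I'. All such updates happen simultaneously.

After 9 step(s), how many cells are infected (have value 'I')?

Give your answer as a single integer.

Answer: 46

Derivation:
Step 0 (initial): 2 infected
Step 1: +5 new -> 7 infected
Step 2: +4 new -> 11 infected
Step 3: +6 new -> 17 infected
Step 4: +6 new -> 23 infected
Step 5: +7 new -> 30 infected
Step 6: +5 new -> 35 infected
Step 7: +5 new -> 40 infected
Step 8: +3 new -> 43 infected
Step 9: +3 new -> 46 infected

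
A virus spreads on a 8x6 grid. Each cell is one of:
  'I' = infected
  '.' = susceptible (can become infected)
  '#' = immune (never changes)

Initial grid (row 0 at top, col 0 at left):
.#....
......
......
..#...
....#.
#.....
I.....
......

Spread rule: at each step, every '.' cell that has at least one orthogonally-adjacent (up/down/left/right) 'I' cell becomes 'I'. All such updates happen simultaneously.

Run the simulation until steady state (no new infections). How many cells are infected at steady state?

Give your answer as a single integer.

Step 0 (initial): 1 infected
Step 1: +2 new -> 3 infected
Step 2: +3 new -> 6 infected
Step 3: +4 new -> 10 infected
Step 4: +6 new -> 16 infected
Step 5: +6 new -> 22 infected
Step 6: +6 new -> 28 infected
Step 7: +5 new -> 33 infected
Step 8: +5 new -> 38 infected
Step 9: +3 new -> 41 infected
Step 10: +2 new -> 43 infected
Step 11: +1 new -> 44 infected
Step 12: +0 new -> 44 infected

Answer: 44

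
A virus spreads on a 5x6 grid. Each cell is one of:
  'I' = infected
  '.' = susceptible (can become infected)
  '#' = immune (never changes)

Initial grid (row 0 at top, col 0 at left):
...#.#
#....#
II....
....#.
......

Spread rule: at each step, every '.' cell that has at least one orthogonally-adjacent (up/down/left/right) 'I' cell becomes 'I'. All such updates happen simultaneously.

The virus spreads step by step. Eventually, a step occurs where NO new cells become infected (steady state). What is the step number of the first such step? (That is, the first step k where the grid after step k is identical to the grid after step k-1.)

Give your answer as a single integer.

Step 0 (initial): 2 infected
Step 1: +4 new -> 6 infected
Step 2: +6 new -> 12 infected
Step 3: +6 new -> 18 infected
Step 4: +3 new -> 21 infected
Step 5: +3 new -> 24 infected
Step 6: +1 new -> 25 infected
Step 7: +0 new -> 25 infected

Answer: 7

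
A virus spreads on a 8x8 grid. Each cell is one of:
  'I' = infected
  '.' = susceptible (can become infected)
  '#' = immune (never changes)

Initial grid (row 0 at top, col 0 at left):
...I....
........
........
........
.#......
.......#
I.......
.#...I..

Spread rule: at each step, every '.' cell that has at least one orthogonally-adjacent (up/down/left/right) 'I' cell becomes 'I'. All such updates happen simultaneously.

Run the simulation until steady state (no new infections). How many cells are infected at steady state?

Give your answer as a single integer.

Step 0 (initial): 3 infected
Step 1: +9 new -> 12 infected
Step 2: +13 new -> 25 infected
Step 3: +15 new -> 40 infected
Step 4: +15 new -> 55 infected
Step 5: +4 new -> 59 infected
Step 6: +2 new -> 61 infected
Step 7: +0 new -> 61 infected

Answer: 61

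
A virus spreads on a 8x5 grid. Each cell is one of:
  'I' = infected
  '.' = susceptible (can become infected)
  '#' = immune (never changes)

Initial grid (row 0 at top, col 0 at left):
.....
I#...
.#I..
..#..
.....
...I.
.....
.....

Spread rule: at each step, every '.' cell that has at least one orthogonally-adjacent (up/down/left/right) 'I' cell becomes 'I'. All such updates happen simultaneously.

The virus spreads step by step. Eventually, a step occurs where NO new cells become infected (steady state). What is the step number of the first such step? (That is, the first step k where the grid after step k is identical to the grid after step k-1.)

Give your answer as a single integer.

Answer: 6

Derivation:
Step 0 (initial): 3 infected
Step 1: +8 new -> 11 infected
Step 2: +12 new -> 23 infected
Step 3: +10 new -> 33 infected
Step 4: +3 new -> 36 infected
Step 5: +1 new -> 37 infected
Step 6: +0 new -> 37 infected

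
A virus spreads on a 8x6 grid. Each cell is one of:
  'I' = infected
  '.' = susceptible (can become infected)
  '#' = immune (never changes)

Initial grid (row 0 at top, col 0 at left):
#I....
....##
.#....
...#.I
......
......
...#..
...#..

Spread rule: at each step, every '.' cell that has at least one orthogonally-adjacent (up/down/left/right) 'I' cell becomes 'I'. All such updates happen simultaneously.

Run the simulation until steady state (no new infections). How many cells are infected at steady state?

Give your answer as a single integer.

Step 0 (initial): 2 infected
Step 1: +5 new -> 7 infected
Step 2: +6 new -> 13 infected
Step 3: +8 new -> 21 infected
Step 4: +7 new -> 28 infected
Step 5: +5 new -> 33 infected
Step 6: +3 new -> 36 infected
Step 7: +3 new -> 39 infected
Step 8: +2 new -> 41 infected
Step 9: +0 new -> 41 infected

Answer: 41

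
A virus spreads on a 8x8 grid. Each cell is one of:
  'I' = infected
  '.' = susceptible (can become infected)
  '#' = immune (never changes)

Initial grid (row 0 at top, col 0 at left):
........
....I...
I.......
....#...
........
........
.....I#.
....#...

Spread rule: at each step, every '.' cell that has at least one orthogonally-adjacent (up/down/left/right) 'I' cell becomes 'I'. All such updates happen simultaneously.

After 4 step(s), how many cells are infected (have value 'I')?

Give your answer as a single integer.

Step 0 (initial): 3 infected
Step 1: +10 new -> 13 infected
Step 2: +16 new -> 29 infected
Step 3: +17 new -> 46 infected
Step 4: +12 new -> 58 infected

Answer: 58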